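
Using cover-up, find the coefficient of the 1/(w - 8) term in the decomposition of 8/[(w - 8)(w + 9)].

Cover (w - 8), set w=8: 8/((w + 9) at w=8) = 8/(17) = 8/17


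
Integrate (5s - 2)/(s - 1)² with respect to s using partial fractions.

Decompose: A = 5, B = 5·1 - 2 = 3, so (5s - 2)/(s - 1)² = 5/(s - 1) + 3/(s - 1)². Integrate: ∫ A/(s - 1) ds = 5 ln|(s - 1)|; ∫ B/(s - 1)² ds = -3/(s - 1). Sum: 5 ln|(s - 1)| - 3/(s - 1) + C


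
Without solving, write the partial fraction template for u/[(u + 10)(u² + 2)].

Linear + irreducible quadratic: P/(u + 10) + (Qu + R)/(u² + 2)


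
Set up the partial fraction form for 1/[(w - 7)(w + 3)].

Distinct linear factors: α/(w - 7) + β/(w + 3)


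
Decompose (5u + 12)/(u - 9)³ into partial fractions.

(5u + 12) = α(u - 9)² + β(u - 9) + γ. At u = 9: γ = 5·9 + 12 = 57. Coefficients: α = 0, β = 5
Result: 5/(u - 9)² + 57/(u - 9)³


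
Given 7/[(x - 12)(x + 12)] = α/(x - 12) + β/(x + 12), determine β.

Cover-up at x = -12: β = 7/(-12 - 12) = -7/24


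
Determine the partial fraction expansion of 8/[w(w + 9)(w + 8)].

Using cover-up method: P = 1/9, Q = 8/9, R = -1
Result: (1/9)/w + (8/9)/(w + 9) - 1/(w + 8)


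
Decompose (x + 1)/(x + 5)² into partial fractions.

(x + 1) = A(x + 5) + B. At x = -5: B = 1·(-5) + 1 = -4. Coeff of x: A = 1
Result: 1/(x + 5) - 4/(x + 5)²


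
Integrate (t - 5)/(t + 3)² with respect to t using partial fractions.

Decompose: α = 1, β = 1·(-3) - 5 = -8, so (t - 5)/(t + 3)² = 1/(t + 3) - 8/(t + 3)². Integrate: ∫ α/(t + 3) dt = ln|(t + 3)|; ∫ β/(t + 3)² dt = 8/(t + 3). Sum: ln|(t + 3)| + 8/(t + 3) + C


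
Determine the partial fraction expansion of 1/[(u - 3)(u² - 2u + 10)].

Cover-up at u = 3: A = 1/(3² - 2·3 + 10) = 1/13. Then B = -A = -1/13, C = -A·(-2 + 3) = -1/13
Result: (1/13)/(u - 3) - ((1/13)u + 1/13)/(u² - 2u + 10)


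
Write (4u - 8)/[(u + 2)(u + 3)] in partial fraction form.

At u=-2: P = (4·(-2) - 8)/(-2 + 3) = -16. At u=-3: Q = (4·(-3) - 8)/(-3 + 2) = 20
Result: -16/(u + 2) + 20/(u + 3)


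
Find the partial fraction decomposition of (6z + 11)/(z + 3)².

(6z + 11) = A(z + 3) + B. At z = -3: B = 6·(-3) + 11 = -7. Coeff of z: A = 6
Result: 6/(z + 3) - 7/(z + 3)²


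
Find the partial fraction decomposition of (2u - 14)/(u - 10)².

(2u - 14) = α(u - 10) + β. At u = 10: β = 2·10 - 14 = 6. Coeff of u: α = 2
Result: 2/(u - 10) + 6/(u - 10)²


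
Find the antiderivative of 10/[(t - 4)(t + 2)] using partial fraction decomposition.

Decompose: 10/[(t - 4)(t + 2)] = (5/3)/(t - 4) - (5/3)/(t + 2). Integrate each term: (5/3) ln|(t - 4)| - (5/3) ln|(t + 2)| + C


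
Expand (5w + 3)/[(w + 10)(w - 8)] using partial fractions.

At w=-10: α = (5·(-10) + 3)/(-10 - 8) = 47/18. At w=8: β = (5·8 + 3)/(8 + 10) = 43/18
Result: (47/18)/(w + 10) + (43/18)/(w - 8)


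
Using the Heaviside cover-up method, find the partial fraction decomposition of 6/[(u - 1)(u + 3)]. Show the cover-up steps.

Cover (u - 1): set u=1, get A = 6/(1 + 3) = 3/2. Cover (u + 3): set u=-3, get B = 6/(-3 - 1) = -3/2.
Result: (3/2)/(u - 1) - (3/2)/(u + 3)


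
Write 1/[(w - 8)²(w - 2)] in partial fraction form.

Cover-up at w=2: C = 1/(2 - 8)² = 1/36. Cover-up at w=8: B = 1/(8 - 2) = 1/6. Comparing w² coeff: A = -C = -1/36
Result: (-1/36)/(w - 8) + (1/6)/(w - 8)² + (1/36)/(w - 2)


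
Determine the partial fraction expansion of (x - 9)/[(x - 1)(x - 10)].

At x=1: α = (1·1 - 9)/(1 - 10) = 8/9. At x=10: β = (1·10 - 9)/(10 - 1) = 1/9
Result: (8/9)/(x - 1) + (1/9)/(x - 10)


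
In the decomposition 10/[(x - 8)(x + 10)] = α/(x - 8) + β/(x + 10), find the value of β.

Cover-up at x = -10: β = 10/(-10 - 8) = -10/18 = -5/9


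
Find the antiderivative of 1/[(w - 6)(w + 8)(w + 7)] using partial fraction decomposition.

Cover-up: P = 1/182, Q = 1/14, R = -1/13. Decomposition: (1/182)/(w - 6) + (1/14)/(w + 8) - (1/13)/(w + 7). Integrate each term: (1/182) ln|(w - 6)| + (1/14) ln|(w + 8)| - (1/13) ln|(w + 7)| + C


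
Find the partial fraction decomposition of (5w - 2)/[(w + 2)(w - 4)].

At w=-2: A = (5·(-2) - 2)/(-2 - 4) = 2. At w=4: B = (5·4 - 2)/(4 + 2) = 3
Result: 2/(w + 2) + 3/(w - 4)


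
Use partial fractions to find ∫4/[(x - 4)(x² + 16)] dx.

Cover-up at x=4: A = 4/(4²+16) = 1/8. Coeff matching: B = -1/8, C = -1/2. Decomposition: (1/8)/(x - 4) - ((1/8)x + 1/2)/(x² + 16). Integrate: linear → ln, quadratic → (1/2)ln + arctan: (1/8) ln|(x - 4)| - (1/16) ln(x² + 16) - (1/8) arctan(x/4) + C


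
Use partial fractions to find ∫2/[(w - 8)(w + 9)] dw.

Decompose: 2/[(w - 8)(w + 9)] = (2/17)/(w - 8) - (2/17)/(w + 9). Integrate each term: (2/17) ln|(w - 8)| - (2/17) ln|(w + 9)| + C


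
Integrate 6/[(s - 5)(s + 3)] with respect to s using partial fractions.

Decompose: 6/[(s - 5)(s + 3)] = (3/4)/(s - 5) - (3/4)/(s + 3). Integrate each term: (3/4) ln|(s - 5)| - (3/4) ln|(s + 3)| + C


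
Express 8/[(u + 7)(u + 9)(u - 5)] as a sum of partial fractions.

Using cover-up method: P = -1/3, Q = 2/7, R = 1/21
Result: (-1/3)/(u + 7) + (2/7)/(u + 9) + (1/21)/(u - 5)


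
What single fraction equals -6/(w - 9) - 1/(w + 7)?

Common denominator (w - 9)(w + 7). Numerator: -6(w + 7) - 1(w - 9) = (-6w - 42) - (w - 9) = -7w - 33
Result: (-7w - 33)/[(w - 9)(w + 7)]


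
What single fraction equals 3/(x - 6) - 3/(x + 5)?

Common denominator (x - 6)(x + 5). Numerator: 3(x + 5) - 3(x - 6) = (3x + 15) - (3x - 18) = 33
Result: (33)/[(x - 6)(x + 5)]


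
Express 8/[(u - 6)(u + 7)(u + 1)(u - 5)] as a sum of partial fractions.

Using Heaviside cover-up: (8/91)/(u - 6) - (1/117)/(u + 7) + (2/63)/(u + 1) - (1/9)/(u - 5)


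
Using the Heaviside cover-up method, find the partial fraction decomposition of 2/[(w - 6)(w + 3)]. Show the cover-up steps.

Cover (w - 6): set w=6, get P = 2/(6 + 3) = 2/9. Cover (w + 3): set w=-3, get Q = 2/(-3 - 6) = -2/9.
Result: (2/9)/(w - 6) - (2/9)/(w + 3)


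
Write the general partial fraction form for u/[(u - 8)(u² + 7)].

Linear + irreducible quadratic: A/(u - 8) + (Bu + C)/(u² + 7)


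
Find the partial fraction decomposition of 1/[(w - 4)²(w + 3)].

Cover-up at w=-3: R = 1/(-3 - 4)² = 1/49. Cover-up at w=4: Q = 1/(4 + 3) = 1/7. Comparing w² coeff: P = -R = -1/49
Result: (-1/49)/(w - 4) + (1/7)/(w - 4)² + (1/49)/(w + 3)


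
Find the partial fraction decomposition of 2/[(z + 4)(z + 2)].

2/(z + 4)(z + 2) = A/(z + 4) + B/(z + 2). A = 2/(-4 + 2) = -1, B = 2/(-2 + 4) = 1
Result: -1/(z + 4) + 1/(z + 2)


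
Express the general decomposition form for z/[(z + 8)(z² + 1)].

Linear + irreducible quadratic: P/(z + 8) + (Qz + R)/(z² + 1)


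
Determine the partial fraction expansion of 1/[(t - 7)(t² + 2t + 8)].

Cover-up at t = 7: α = 1/(7² + 2·7 + 8) = 1/71. Then β = -α = -1/71, γ = -α·(2 + 7) = -9/71
Result: (1/71)/(t - 7) - ((1/71)t + 9/71)/(t² + 2t + 8)


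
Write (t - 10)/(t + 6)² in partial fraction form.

(t - 10) = A(t + 6) + B. At t = -6: B = 1·(-6) - 10 = -16. Coeff of t: A = 1
Result: 1/(t + 6) - 16/(t + 6)²


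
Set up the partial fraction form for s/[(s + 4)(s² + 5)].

Linear + irreducible quadratic: P/(s + 4) + (Qs + R)/(s² + 5)


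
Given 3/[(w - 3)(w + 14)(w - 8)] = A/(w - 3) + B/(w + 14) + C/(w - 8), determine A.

Cover-up at w = 3: A = 3/[(3 + 14)(3 - 8)] = 3/[(17)(-5)] = -3/85


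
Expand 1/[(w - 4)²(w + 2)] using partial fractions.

Cover-up at w=-2: R = 1/(-2 - 4)² = 1/36. Cover-up at w=4: Q = 1/(4 + 2) = 1/6. Comparing w² coeff: P = -R = -1/36
Result: (-1/36)/(w - 4) + (1/6)/(w - 4)² + (1/36)/(w + 2)


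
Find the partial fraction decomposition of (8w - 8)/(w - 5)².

(8w - 8) = P(w - 5) + Q. At w = 5: Q = 8·5 - 8 = 32. Coeff of w: P = 8
Result: 8/(w - 5) + 32/(w - 5)²


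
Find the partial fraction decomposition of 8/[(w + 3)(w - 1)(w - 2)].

Using cover-up method: α = 2/5, β = -2, γ = 8/5
Result: (2/5)/(w + 3) - 2/(w - 1) + (8/5)/(w - 2)


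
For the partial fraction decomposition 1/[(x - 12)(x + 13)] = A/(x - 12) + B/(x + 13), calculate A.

Cover-up at x = 12: A = 1/(12 + 13) = 1/25


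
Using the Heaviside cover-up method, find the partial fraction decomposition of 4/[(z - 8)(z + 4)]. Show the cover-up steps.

Cover (z - 8): set z=8, get P = 4/(8 + 4) = 1/3. Cover (z + 4): set z=-4, get Q = 4/(-4 - 8) = -1/3.
Result: (1/3)/(z - 8) - (1/3)/(z + 4)


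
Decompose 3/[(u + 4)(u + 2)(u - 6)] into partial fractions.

Using cover-up method: P = 3/20, Q = -3/16, R = 3/80
Result: (3/20)/(u + 4) - (3/16)/(u + 2) + (3/80)/(u - 6)


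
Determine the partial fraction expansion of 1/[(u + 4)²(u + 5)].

Cover-up at u=-5: R = 1/(-5 + 4)² = 1. Cover-up at u=-4: Q = 1/(-4 + 5) = 1. Comparing u² coeff: P = -R = -1
Result: -1/(u + 4) + 1/(u + 4)² + 1/(u + 5)


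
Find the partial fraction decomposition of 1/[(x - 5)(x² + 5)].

Cover-up at x = 5: A = 1/(5² + 5) = 1/30. Then B = -A = -1/30, C = -A·(0 + 5) = -1/6
Result: (1/30)/(x - 5) - ((1/30)x + 1/6)/(x² + 5)


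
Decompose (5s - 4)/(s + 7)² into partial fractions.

(5s - 4) = A(s + 7) + B. At s = -7: B = 5·(-7) - 4 = -39. Coeff of s: A = 5
Result: 5/(s + 7) - 39/(s + 7)²


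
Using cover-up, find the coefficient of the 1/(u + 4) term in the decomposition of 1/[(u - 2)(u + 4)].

Cover (u + 4), set u=-4: 1/((u - 2) at u=-4) = 1/(-6) = -1/6


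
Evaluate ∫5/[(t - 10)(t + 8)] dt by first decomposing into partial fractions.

Decompose: 5/[(t - 10)(t + 8)] = (5/18)/(t - 10) - (5/18)/(t + 8). Integrate each term: (5/18) ln|(t - 10)| - (5/18) ln|(t + 8)| + C


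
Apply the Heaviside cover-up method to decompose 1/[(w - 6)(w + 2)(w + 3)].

Cover (w - 6), w=6: α = 1/[(6 + 2)(6 + 3)] = 1/72. Cover (w + 2), w=-2: β = 1/[(-2 - 6)(-2 + 3)] = -1/8. Cover (w + 3), w=-3: γ = 1/[(-3 - 6)(-3 + 2)] = 1/9.
Result: (1/72)/(w - 6) - (1/8)/(w + 2) + (1/9)/(w + 3)


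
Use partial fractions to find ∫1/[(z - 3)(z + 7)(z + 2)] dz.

Cover-up: P = 1/50, Q = 1/50, R = -1/25. Decomposition: (1/50)/(z - 3) + (1/50)/(z + 7) - (1/25)/(z + 2). Integrate each term: (1/50) ln|(z - 3)| + (1/50) ln|(z + 7)| - (1/25) ln|(z + 2)| + C


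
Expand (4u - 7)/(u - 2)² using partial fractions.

(4u - 7) = A(u - 2) + B. At u = 2: B = 4·2 - 7 = 1. Coeff of u: A = 4
Result: 4/(u - 2) + 1/(u - 2)²


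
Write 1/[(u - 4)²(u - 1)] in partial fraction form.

Cover-up at u=1: γ = 1/(1 - 4)² = 1/9. Cover-up at u=4: β = 1/(4 - 1) = 1/3. Comparing u² coeff: α = -γ = -1/9
Result: (-1/9)/(u - 4) + (1/3)/(u - 4)² + (1/9)/(u - 1)


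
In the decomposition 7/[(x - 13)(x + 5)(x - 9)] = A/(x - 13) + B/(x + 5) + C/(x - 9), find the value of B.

Cover-up at x = -5: B = 7/[(-5 - 13)(-5 - 9)] = 7/[(-18)(-14)] = 7/252 = 1/36


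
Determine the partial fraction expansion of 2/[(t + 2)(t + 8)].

2/(t + 2)(t + 8) = P/(t + 2) + Q/(t + 8). P = 2/(-2 + 8) = 1/3, Q = 2/(-8 + 2) = -1/3
Result: (1/3)/(t + 2) - (1/3)/(t + 8)


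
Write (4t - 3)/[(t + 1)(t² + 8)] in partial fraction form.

At t=-1: A = (4·(-1) - 3)/((-1)² + 8) = -7/9. B = -A = 7/9, C = 4 - (-1)·A = 29/9
Result: (-7/9)/(t + 1) + ((7/9)t + 29/9)/(t² + 8)


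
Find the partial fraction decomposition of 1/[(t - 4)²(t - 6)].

Cover-up at t=6: γ = 1/(6 - 4)² = 1/4. Cover-up at t=4: β = 1/(4 - 6) = -1/2. Comparing t² coeff: α = -γ = -1/4
Result: (-1/4)/(t - 4) - (1/2)/(t - 4)² + (1/4)/(t - 6)


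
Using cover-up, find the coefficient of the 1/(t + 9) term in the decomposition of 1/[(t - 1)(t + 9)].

Cover (t + 9), set t=-9: 1/((t - 1) at t=-9) = 1/(-10) = -1/10


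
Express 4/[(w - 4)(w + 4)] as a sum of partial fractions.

4/(w - 4)(w + 4) = α/(w - 4) + β/(w + 4). α = 4/(4 + 4) = 1/2, β = 4/(-4 - 4) = -1/2
Result: (1/2)/(w - 4) - (1/2)/(w + 4)


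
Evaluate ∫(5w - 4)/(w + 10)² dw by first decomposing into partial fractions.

Decompose: P = 5, Q = 5·(-10) - 4 = -54, so (5w - 4)/(w + 10)² = 5/(w + 10) - 54/(w + 10)². Integrate: ∫ P/(w + 10) dw = 5 ln|(w + 10)|; ∫ Q/(w + 10)² dw = 54/(w + 10). Sum: 5 ln|(w + 10)| + 54/(w + 10) + C


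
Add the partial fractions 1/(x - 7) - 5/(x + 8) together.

Common denominator (x - 7)(x + 8). Numerator: 1(x + 8) - 5(x - 7) = (x + 8) - (5x - 35) = -4x + 43
Result: (-4x + 43)/[(x - 7)(x + 8)]


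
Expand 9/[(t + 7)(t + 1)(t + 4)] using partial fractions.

Using cover-up method: P = 1/2, Q = 1/2, R = -1
Result: (1/2)/(t + 7) + (1/2)/(t + 1) - 1/(t + 4)


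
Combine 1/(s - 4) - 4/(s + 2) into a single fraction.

Common denominator (s - 4)(s + 2). Numerator: 1(s + 2) - 4(s - 4) = (s + 2) - (4s - 16) = -3s + 18
Result: (-3s + 18)/[(s - 4)(s + 2)]


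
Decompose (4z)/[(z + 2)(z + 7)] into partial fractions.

At z=-2: A = (4·(-2) + 0)/(-2 + 7) = -8/5. At z=-7: B = (4·(-7) + 0)/(-7 + 2) = 28/5
Result: (-8/5)/(z + 2) + (28/5)/(z + 7)


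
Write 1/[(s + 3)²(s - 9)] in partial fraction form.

Cover-up at s=9: C = 1/(9 + 3)² = 1/144. Cover-up at s=-3: B = 1/(-3 - 9) = -1/12. Comparing s² coeff: A = -C = -1/144
Result: (-1/144)/(s + 3) - (1/12)/(s + 3)² + (1/144)/(s - 9)


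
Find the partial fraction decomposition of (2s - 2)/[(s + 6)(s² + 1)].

At s=-6: α = (2·(-6) - 2)/((-6)² + 1) = -14/37. β = -α = 14/37, γ = 2 - (-6)·α = -10/37
Result: (-14/37)/(s + 6) + ((14/37)s - 10/37)/(s² + 1)


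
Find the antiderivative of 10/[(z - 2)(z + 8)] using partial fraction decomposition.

Decompose: 10/[(z - 2)(z + 8)] = 1/(z - 2) - 1/(z + 8). Integrate each term: ln|(z - 2)| - ln|(z + 8)| + C


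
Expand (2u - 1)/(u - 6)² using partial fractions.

(2u - 1) = A(u - 6) + B. At u = 6: B = 2·6 - 1 = 11. Coeff of u: A = 2
Result: 2/(u - 6) + 11/(u - 6)²


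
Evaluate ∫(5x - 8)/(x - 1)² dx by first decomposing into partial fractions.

Decompose: P = 5, Q = 5·1 - 8 = -3, so (5x - 8)/(x - 1)² = 5/(x - 1) - 3/(x - 1)². Integrate: ∫ P/(x - 1) dx = 5 ln|(x - 1)|; ∫ Q/(x - 1)² dx = 3/(x - 1). Sum: 5 ln|(x - 1)| + 3/(x - 1) + C


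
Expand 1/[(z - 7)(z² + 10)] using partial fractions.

Cover-up at z = 7: P = 1/(7² + 10) = 1/59. Then Q = -P = -1/59, R = -P·(0 + 7) = -7/59
Result: (1/59)/(z - 7) - ((1/59)z + 7/59)/(z² + 10)


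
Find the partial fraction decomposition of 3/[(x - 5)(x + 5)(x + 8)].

Using cover-up method: α = 3/130, β = -1/10, γ = 1/13
Result: (3/130)/(x - 5) - (1/10)/(x + 5) + (1/13)/(x + 8)


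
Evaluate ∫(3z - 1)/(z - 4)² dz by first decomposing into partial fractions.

Decompose: α = 3, β = 3·4 - 1 = 11, so (3z - 1)/(z - 4)² = 3/(z - 4) + 11/(z - 4)². Integrate: ∫ α/(z - 4) dz = 3 ln|(z - 4)|; ∫ β/(z - 4)² dz = -11/(z - 4). Sum: 3 ln|(z - 4)| - 11/(z - 4) + C


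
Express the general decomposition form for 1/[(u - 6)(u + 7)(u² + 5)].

Two linear + quadratic: α/(u - 6) + β/(u + 7) + (γu + δ)/(u² + 5)


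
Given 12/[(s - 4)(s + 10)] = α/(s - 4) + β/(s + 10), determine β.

Cover-up at s = -10: β = 12/(-10 - 4) = -12/14 = -6/7


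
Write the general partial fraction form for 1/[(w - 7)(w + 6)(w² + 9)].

Two linear + quadratic: A/(w - 7) + B/(w + 6) + (Cw + D)/(w² + 9)


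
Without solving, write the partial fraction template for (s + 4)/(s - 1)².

Repeated linear factor: P/(s - 1) + Q/(s - 1)²


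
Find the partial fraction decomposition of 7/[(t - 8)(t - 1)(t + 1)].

Using cover-up method: α = 1/9, β = -1/2, γ = 7/18
Result: (1/9)/(t - 8) - (1/2)/(t - 1) + (7/18)/(t + 1)


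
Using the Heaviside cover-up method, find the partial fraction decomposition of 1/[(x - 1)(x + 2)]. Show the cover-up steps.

Cover (x - 1): set x=1, get P = 1/(1 + 2) = 1/3. Cover (x + 2): set x=-2, get Q = 1/(-2 - 1) = -1/3.
Result: (1/3)/(x - 1) - (1/3)/(x + 2)


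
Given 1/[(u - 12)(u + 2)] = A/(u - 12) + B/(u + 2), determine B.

Cover-up at u = -2: B = 1/(-2 - 12) = -1/14


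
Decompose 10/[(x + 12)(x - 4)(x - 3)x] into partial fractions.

Using Heaviside cover-up: (-1/288)/(x + 12) + (5/32)/(x - 4) - (2/9)/(x - 3) + (5/72)/x


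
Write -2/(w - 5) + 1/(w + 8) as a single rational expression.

Common denominator (w - 5)(w + 8). Numerator: -2(w + 8) + 1(w - 5) = (-2w - 16) + (w - 5) = -w - 21
Result: (-w - 21)/[(w - 5)(w + 8)]


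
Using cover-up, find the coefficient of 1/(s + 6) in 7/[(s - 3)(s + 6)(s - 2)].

Cover (s + 6), set s=-6: 7/[(-6 - 3)(-6 - 2)] = 7/72


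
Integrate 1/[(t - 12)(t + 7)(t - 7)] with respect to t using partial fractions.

Cover-up: P = 1/95, Q = 1/266, R = -1/70. Decomposition: (1/95)/(t - 12) + (1/266)/(t + 7) - (1/70)/(t - 7). Integrate each term: (1/95) ln|(t - 12)| + (1/266) ln|(t + 7)| - (1/70) ln|(t - 7)| + C


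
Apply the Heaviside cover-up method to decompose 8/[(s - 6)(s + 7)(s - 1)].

Cover (s - 6), s=6: P = 8/[(6 + 7)(6 - 1)] = 8/65. Cover (s + 7), s=-7: Q = 8/[(-7 - 6)(-7 - 1)] = 1/13. Cover (s - 1), s=1: R = 8/[(1 - 6)(1 + 7)] = -1/5.
Result: (8/65)/(s - 6) + (1/13)/(s + 7) - (1/5)/(s - 1)


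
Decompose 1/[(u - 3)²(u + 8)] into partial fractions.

Cover-up at u=-8: C = 1/(-8 - 3)² = 1/121. Cover-up at u=3: B = 1/(3 + 8) = 1/11. Comparing u² coeff: A = -C = -1/121
Result: (-1/121)/(u - 3) + (1/11)/(u - 3)² + (1/121)/(u + 8)


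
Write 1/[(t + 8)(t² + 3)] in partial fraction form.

Cover-up at t = -8: P = 1/((-8)² + 3) = 1/67. Then Q = -P = -1/67, R = -P·(0 - 8) = 8/67
Result: (1/67)/(t + 8) - ((1/67)t - 8/67)/(t² + 3)


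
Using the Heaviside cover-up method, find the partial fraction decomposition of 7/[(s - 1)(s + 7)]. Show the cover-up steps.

Cover (s - 1): set s=1, get P = 7/(1 + 7) = 7/8. Cover (s + 7): set s=-7, get Q = 7/(-7 - 1) = -7/8.
Result: (7/8)/(s - 1) - (7/8)/(s + 7)


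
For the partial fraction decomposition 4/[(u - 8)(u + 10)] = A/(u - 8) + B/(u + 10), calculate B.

Cover-up at u = -10: B = 4/(-10 - 8) = -4/18 = -2/9


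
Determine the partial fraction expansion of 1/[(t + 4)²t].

Cover-up at t=0: C = 1/(0 + 4)² = 1/16. Cover-up at t=-4: B = 1/(-4 - 0) = -1/4. Comparing t² coeff: A = -C = -1/16
Result: (-1/16)/(t + 4) - (1/4)/(t + 4)² + (1/16)/t


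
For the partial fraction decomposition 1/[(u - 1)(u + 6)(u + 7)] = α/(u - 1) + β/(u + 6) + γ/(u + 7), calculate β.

Cover-up at u = -6: β = 1/[(-6 - 1)(-6 + 7)] = 1/[(-7)(1)] = -1/7


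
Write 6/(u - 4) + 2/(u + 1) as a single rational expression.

Common denominator (u - 4)(u + 1). Numerator: 6(u + 1) + 2(u - 4) = (6u + 6) + (2u - 8) = 8u - 2
Result: (8u - 2)/[(u - 4)(u + 1)]


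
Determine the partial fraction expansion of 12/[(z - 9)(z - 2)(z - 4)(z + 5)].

Using Heaviside cover-up: (6/245)/(z - 9) + (6/49)/(z - 2) - (2/15)/(z - 4) - (2/147)/(z + 5)


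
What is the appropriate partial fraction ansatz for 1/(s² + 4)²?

Repeated quadratic factor: (As + B)/(s² + 4) + (Cs + D)/(s² + 4)²


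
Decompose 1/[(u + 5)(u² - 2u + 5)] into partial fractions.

Cover-up at u = -5: A = 1/((-5)² - 2·(-5) + 5) = 1/40. Then B = -A = -1/40, C = -A·(-2 - 5) = 7/40
Result: (1/40)/(u + 5) - ((1/40)u - 7/40)/(u² - 2u + 5)


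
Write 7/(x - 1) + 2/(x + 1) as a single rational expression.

Common denominator (x - 1)(x + 1). Numerator: 7(x + 1) + 2(x - 1) = (7x + 7) + (2x - 2) = 9x + 5
Result: (9x + 5)/[(x - 1)(x + 1)]


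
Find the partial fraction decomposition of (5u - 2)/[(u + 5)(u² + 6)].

At u=-5: α = (5·(-5) - 2)/((-5)² + 6) = -27/31. β = -α = 27/31, γ = 5 - (-5)·α = 20/31
Result: (-27/31)/(u + 5) + ((27/31)u + 20/31)/(u² + 6)


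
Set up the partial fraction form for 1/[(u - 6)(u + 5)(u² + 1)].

Two linear + quadratic: P/(u - 6) + Q/(u + 5) + (Ru + S)/(u² + 1)


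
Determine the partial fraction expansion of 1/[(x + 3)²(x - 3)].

Cover-up at x=3: C = 1/(3 + 3)² = 1/36. Cover-up at x=-3: B = 1/(-3 - 3) = -1/6. Comparing x² coeff: A = -C = -1/36
Result: (-1/36)/(x + 3) - (1/6)/(x + 3)² + (1/36)/(x - 3)


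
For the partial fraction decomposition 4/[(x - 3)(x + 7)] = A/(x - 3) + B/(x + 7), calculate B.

Cover-up at x = -7: B = 4/(-7 - 3) = -4/10 = -2/5


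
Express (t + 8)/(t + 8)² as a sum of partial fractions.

(t + 8) = α(t + 8) + β. At t = -8: β = 1·(-8) + 8 = 0. Coeff of t: α = 1
Result: 1/(t + 8)


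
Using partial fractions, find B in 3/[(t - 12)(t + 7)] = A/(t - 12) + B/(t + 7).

Cover-up at t = -7: B = 3/(-7 - 12) = -3/19


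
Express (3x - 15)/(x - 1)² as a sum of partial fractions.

(3x - 15) = A(x - 1) + B. At x = 1: B = 3·1 - 15 = -12. Coeff of x: A = 3
Result: 3/(x - 1) - 12/(x - 1)²


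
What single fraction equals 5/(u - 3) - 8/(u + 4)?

Common denominator (u - 3)(u + 4). Numerator: 5(u + 4) - 8(u - 3) = (5u + 20) - (8u - 24) = -3u + 44
Result: (-3u + 44)/[(u - 3)(u + 4)]


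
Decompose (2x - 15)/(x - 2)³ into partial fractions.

(2x - 15) = P(x - 2)² + Q(x - 2) + R. At x = 2: R = 2·2 - 15 = -11. Coefficients: P = 0, Q = 2
Result: 2/(x - 2)² - 11/(x - 2)³


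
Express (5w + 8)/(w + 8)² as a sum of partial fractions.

(5w + 8) = α(w + 8) + β. At w = -8: β = 5·(-8) + 8 = -32. Coeff of w: α = 5
Result: 5/(w + 8) - 32/(w + 8)²


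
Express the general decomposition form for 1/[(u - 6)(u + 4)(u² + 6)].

Two linear + quadratic: α/(u - 6) + β/(u + 4) + (γu + δ)/(u² + 6)


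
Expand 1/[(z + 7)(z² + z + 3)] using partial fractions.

Cover-up at z = -7: α = 1/((-7)² + 1·(-7) + 3) = 1/45. Then β = -α = -1/45, γ = -α·(1 - 7) = 2/15
Result: (1/45)/(z + 7) - ((1/45)z - 2/15)/(z² + z + 3)


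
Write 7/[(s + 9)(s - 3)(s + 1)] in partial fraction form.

Using cover-up method: α = 7/96, β = 7/48, γ = -7/32
Result: (7/96)/(s + 9) + (7/48)/(s - 3) - (7/32)/(s + 1)


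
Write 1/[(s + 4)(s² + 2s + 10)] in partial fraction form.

Cover-up at s = -4: A = 1/((-4)² + 2·(-4) + 10) = 1/18. Then B = -A = -1/18, C = -A·(2 - 4) = 1/9
Result: (1/18)/(s + 4) - ((1/18)s - 1/9)/(s² + 2s + 10)


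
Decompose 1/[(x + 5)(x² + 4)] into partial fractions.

Cover-up at x = -5: α = 1/((-5)² + 4) = 1/29. Then β = -α = -1/29, γ = -α·(0 - 5) = 5/29
Result: (1/29)/(x + 5) - ((1/29)x - 5/29)/(x² + 4)


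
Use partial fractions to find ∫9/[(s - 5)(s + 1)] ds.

Decompose: 9/[(s - 5)(s + 1)] = (3/2)/(s - 5) - (3/2)/(s + 1). Integrate each term: (3/2) ln|(s - 5)| - (3/2) ln|(s + 1)| + C


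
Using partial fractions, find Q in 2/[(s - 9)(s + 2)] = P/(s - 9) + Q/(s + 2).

Cover-up at s = -2: Q = 2/(-2 - 9) = -2/11


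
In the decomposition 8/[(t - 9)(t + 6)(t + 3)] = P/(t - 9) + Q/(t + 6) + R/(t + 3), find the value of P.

Cover-up at t = 9: P = 8/[(9 + 6)(9 + 3)] = 8/[(15)(12)] = 8/180 = 2/45


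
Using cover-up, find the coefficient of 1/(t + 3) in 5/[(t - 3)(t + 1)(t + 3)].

Cover (t + 3), set t=-3: 5/[(-3 - 3)(-3 + 1)] = 5/12


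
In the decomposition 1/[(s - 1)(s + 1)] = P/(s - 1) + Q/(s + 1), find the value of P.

Cover-up at s = 1: P = 1/(1 + 1) = 1/2


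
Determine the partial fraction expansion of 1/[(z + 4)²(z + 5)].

Cover-up at z=-5: C = 1/(-5 + 4)² = 1. Cover-up at z=-4: B = 1/(-4 + 5) = 1. Comparing z² coeff: A = -C = -1
Result: -1/(z + 4) + 1/(z + 4)² + 1/(z + 5)


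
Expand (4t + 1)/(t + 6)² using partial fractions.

(4t + 1) = α(t + 6) + β. At t = -6: β = 4·(-6) + 1 = -23. Coeff of t: α = 4
Result: 4/(t + 6) - 23/(t + 6)²


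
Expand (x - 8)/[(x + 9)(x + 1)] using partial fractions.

At x=-9: A = (1·(-9) - 8)/(-9 + 1) = 17/8. At x=-1: B = (1·(-1) - 8)/(-1 + 9) = -9/8
Result: (17/8)/(x + 9) - (9/8)/(x + 1)


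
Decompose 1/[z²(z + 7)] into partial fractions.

Cover-up at z=-7: R = 1/(-7 - 0)² = 1/49. Cover-up at z=0: Q = 1/(0 + 7) = 1/7. Comparing z² coeff: P = -R = -1/49
Result: (-1/49)/z + (1/7)/z² + (1/49)/(z + 7)


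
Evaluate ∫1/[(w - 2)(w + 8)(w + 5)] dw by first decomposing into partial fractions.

Cover-up: α = 1/70, β = 1/30, γ = -1/21. Decomposition: (1/70)/(w - 2) + (1/30)/(w + 8) - (1/21)/(w + 5). Integrate each term: (1/70) ln|(w - 2)| + (1/30) ln|(w + 8)| - (1/21) ln|(w + 5)| + C


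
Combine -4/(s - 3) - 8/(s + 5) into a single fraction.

Common denominator (s - 3)(s + 5). Numerator: -4(s + 5) - 8(s - 3) = (-4s - 20) - (8s - 24) = -12s + 4
Result: (-12s + 4)/[(s - 3)(s + 5)]


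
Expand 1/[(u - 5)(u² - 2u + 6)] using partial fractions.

Cover-up at u = 5: P = 1/(5² - 2·5 + 6) = 1/21. Then Q = -P = -1/21, R = -P·(-2 + 5) = -1/7
Result: (1/21)/(u - 5) - ((1/21)u + 1/7)/(u² - 2u + 6)


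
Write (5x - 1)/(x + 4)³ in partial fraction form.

(5x - 1) = A(x + 4)² + B(x + 4) + C. At x = -4: C = 5·(-4) - 1 = -21. Coefficients: A = 0, B = 5
Result: 5/(x + 4)² - 21/(x + 4)³


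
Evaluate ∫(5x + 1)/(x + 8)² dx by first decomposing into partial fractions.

Decompose: A = 5, B = 5·(-8) + 1 = -39, so (5x + 1)/(x + 8)² = 5/(x + 8) - 39/(x + 8)². Integrate: ∫ A/(x + 8) dx = 5 ln|(x + 8)|; ∫ B/(x + 8)² dx = 39/(x + 8). Sum: 5 ln|(x + 8)| + 39/(x + 8) + C


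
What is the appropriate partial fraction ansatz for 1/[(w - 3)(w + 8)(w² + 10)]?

Two linear + quadratic: P/(w - 3) + Q/(w + 8) + (Rw + S)/(w² + 10)


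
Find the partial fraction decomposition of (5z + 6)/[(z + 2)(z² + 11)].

At z=-2: A = (5·(-2) + 6)/((-2)² + 11) = -4/15. B = -A = 4/15, C = 5 - (-2)·A = 67/15
Result: (-4/15)/(z + 2) + ((4/15)z + 67/15)/(z² + 11)


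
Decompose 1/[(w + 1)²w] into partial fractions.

Cover-up at w=0: γ = 1/(0 + 1)² = 1. Cover-up at w=-1: β = 1/(-1 - 0) = -1. Comparing w² coeff: α = -γ = -1
Result: -1/(w + 1) - 1/(w + 1)² + 1/w


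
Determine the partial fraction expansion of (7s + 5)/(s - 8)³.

(7s + 5) = α(s - 8)² + β(s - 8) + γ. At s = 8: γ = 7·8 + 5 = 61. Coefficients: α = 0, β = 7
Result: 7/(s - 8)² + 61/(s - 8)³


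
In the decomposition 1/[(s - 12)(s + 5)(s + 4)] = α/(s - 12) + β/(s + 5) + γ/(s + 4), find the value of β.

Cover-up at s = -5: β = 1/[(-5 - 12)(-5 + 4)] = 1/[(-17)(-1)] = 1/17


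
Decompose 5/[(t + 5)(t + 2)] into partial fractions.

5/(t + 5)(t + 2) = α/(t + 5) + β/(t + 2). α = 5/(-5 + 2) = -5/3, β = 5/(-2 + 5) = 5/3
Result: (-5/3)/(t + 5) + (5/3)/(t + 2)


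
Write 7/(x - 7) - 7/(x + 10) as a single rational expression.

Common denominator (x - 7)(x + 10). Numerator: 7(x + 10) - 7(x - 7) = (7x + 70) - (7x - 49) = 119
Result: (119)/[(x - 7)(x + 10)]


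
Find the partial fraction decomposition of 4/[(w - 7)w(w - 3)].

Using cover-up method: α = 1/7, β = 4/21, γ = -1/3
Result: (1/7)/(w - 7) + (4/21)/w - (1/3)/(w - 3)


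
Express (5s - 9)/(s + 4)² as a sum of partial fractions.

(5s - 9) = A(s + 4) + B. At s = -4: B = 5·(-4) - 9 = -29. Coeff of s: A = 5
Result: 5/(s + 4) - 29/(s + 4)²


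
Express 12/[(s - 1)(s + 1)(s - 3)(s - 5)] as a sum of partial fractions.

Using Heaviside cover-up: (3/4)/(s - 1) - (1/4)/(s + 1) - (3/4)/(s - 3) + (1/4)/(s - 5)


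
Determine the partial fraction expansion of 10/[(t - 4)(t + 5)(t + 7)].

Using cover-up method: α = 10/99, β = -5/9, γ = 5/11
Result: (10/99)/(t - 4) - (5/9)/(t + 5) + (5/11)/(t + 7)


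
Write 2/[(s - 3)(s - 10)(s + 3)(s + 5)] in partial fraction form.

Using Heaviside cover-up: (-1/168)/(s - 3) + (2/1365)/(s - 10) + (1/78)/(s + 3) - (1/120)/(s + 5)


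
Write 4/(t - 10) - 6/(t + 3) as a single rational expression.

Common denominator (t - 10)(t + 3). Numerator: 4(t + 3) - 6(t - 10) = (4t + 12) - (6t - 60) = -2t + 72
Result: (-2t + 72)/[(t - 10)(t + 3)]


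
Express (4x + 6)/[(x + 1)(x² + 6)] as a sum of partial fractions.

At x=-1: A = (4·(-1) + 6)/((-1)² + 6) = 2/7. B = -A = -2/7, C = 4 - (-1)·A = 30/7
Result: (2/7)/(x + 1) - ((2/7)x - 30/7)/(x² + 6)


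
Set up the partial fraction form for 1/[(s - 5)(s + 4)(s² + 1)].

Two linear + quadratic: α/(s - 5) + β/(s + 4) + (γs + δ)/(s² + 1)


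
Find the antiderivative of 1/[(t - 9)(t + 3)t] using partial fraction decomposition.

Cover-up: P = 1/108, Q = 1/36, R = -1/27. Decomposition: (1/108)/(t - 9) + (1/36)/(t + 3) - (1/27)/t. Integrate each term: (1/108) ln|(t - 9)| + (1/36) ln|(t + 3)| - (1/27) ln|t| + C


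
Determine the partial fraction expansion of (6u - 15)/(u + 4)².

(6u - 15) = α(u + 4) + β. At u = -4: β = 6·(-4) - 15 = -39. Coeff of u: α = 6
Result: 6/(u + 4) - 39/(u + 4)²


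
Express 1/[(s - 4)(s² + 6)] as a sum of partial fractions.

Cover-up at s = 4: α = 1/(4² + 6) = 1/22. Then β = -α = -1/22, γ = -α·(0 + 4) = -2/11
Result: (1/22)/(s - 4) - ((1/22)s + 2/11)/(s² + 6)


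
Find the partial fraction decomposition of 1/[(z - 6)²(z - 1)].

Cover-up at z=1: C = 1/(1 - 6)² = 1/25. Cover-up at z=6: B = 1/(6 - 1) = 1/5. Comparing z² coeff: A = -C = -1/25
Result: (-1/25)/(z - 6) + (1/5)/(z - 6)² + (1/25)/(z - 1)


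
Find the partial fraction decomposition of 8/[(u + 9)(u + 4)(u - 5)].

Using cover-up method: A = 4/35, B = -8/45, C = 4/63
Result: (4/35)/(u + 9) - (8/45)/(u + 4) + (4/63)/(u - 5)


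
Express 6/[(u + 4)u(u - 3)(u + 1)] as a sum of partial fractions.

Using Heaviside cover-up: (-1/14)/(u + 4) - (1/2)/u + (1/14)/(u - 3) + (1/2)/(u + 1)


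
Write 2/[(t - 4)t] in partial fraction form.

2/(t - 4)t = A/(t - 4) + B/t. A = 2/(4 - 0) = 1/2, B = 2/(0 - 4) = -1/2
Result: (1/2)/(t - 4) - (1/2)/t


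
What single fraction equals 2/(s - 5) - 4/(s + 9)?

Common denominator (s - 5)(s + 9). Numerator: 2(s + 9) - 4(s - 5) = (2s + 18) - (4s - 20) = -2s + 38
Result: (-2s + 38)/[(s - 5)(s + 9)]


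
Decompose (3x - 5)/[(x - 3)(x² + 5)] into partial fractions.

At x=3: A = (3·3 - 5)/(3² + 5) = 2/7. B = -A = -2/7, C = 3 - 3·A = 15/7
Result: (2/7)/(x - 3) - ((2/7)x - 15/7)/(x² + 5)


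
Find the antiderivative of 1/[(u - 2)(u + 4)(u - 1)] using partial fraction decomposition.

Cover-up: A = 1/6, B = 1/30, C = -1/5. Decomposition: (1/6)/(u - 2) + (1/30)/(u + 4) - (1/5)/(u - 1). Integrate each term: (1/6) ln|(u - 2)| + (1/30) ln|(u + 4)| - (1/5) ln|(u - 1)| + C


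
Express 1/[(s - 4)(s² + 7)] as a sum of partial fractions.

Cover-up at s = 4: P = 1/(4² + 7) = 1/23. Then Q = -P = -1/23, R = -P·(0 + 4) = -4/23
Result: (1/23)/(s - 4) - ((1/23)s + 4/23)/(s² + 7)


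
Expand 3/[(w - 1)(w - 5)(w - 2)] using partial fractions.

Using cover-up method: P = 3/4, Q = 1/4, R = -1
Result: (3/4)/(w - 1) + (1/4)/(w - 5) - 1/(w - 2)


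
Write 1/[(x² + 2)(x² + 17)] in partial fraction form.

Coefficient matching gives α = γ = 0, β = 1/(17-2) = 1/15, δ = -β = -1/15
Result: (1/15)/(x² + 2) - (1/15)/(x² + 17)


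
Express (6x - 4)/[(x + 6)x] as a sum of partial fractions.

At x=-6: α = (6·(-6) - 4)/(-6 - 0) = 20/3. At x=0: β = (6·0 - 4)/(0 + 6) = -2/3
Result: (20/3)/(x + 6) - (2/3)/x


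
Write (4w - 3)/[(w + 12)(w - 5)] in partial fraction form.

At w=-12: A = (4·(-12) - 3)/(-12 - 5) = 3. At w=5: B = (4·5 - 3)/(5 + 12) = 1
Result: 3/(w + 12) + 1/(w - 5)


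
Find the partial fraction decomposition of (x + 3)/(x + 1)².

(x + 3) = α(x + 1) + β. At x = -1: β = 1·(-1) + 3 = 2. Coeff of x: α = 1
Result: 1/(x + 1) + 2/(x + 1)²


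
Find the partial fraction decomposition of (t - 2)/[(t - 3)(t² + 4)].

At t=3: A = (1·3 - 2)/(3² + 4) = 1/13. B = -A = -1/13, C = 1 - 3·A = 10/13
Result: (1/13)/(t - 3) - ((1/13)t - 10/13)/(t² + 4)


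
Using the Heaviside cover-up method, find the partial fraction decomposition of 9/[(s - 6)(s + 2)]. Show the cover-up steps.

Cover (s - 6): set s=6, get A = 9/(6 + 2) = 9/8. Cover (s + 2): set s=-2, get B = 9/(-2 - 6) = -9/8.
Result: (9/8)/(s - 6) - (9/8)/(s + 2)


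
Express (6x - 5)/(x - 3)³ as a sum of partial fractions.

(6x - 5) = A(x - 3)² + B(x - 3) + C. At x = 3: C = 6·3 - 5 = 13. Coefficients: A = 0, B = 6
Result: 6/(x - 3)² + 13/(x - 3)³


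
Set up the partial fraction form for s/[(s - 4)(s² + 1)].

Linear + irreducible quadratic: A/(s - 4) + (Bs + C)/(s² + 1)


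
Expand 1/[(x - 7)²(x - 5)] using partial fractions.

Cover-up at x=5: γ = 1/(5 - 7)² = 1/4. Cover-up at x=7: β = 1/(7 - 5) = 1/2. Comparing x² coeff: α = -γ = -1/4
Result: (-1/4)/(x - 7) + (1/2)/(x - 7)² + (1/4)/(x - 5)


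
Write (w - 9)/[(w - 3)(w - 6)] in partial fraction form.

At w=3: P = (1·3 - 9)/(3 - 6) = 2. At w=6: Q = (1·6 - 9)/(6 - 3) = -1
Result: 2/(w - 3) - 1/(w - 6)


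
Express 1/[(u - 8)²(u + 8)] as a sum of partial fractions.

Cover-up at u=-8: C = 1/(-8 - 8)² = 1/256. Cover-up at u=8: B = 1/(8 + 8) = 1/16. Comparing u² coeff: A = -C = -1/256
Result: (-1/256)/(u - 8) + (1/16)/(u - 8)² + (1/256)/(u + 8)


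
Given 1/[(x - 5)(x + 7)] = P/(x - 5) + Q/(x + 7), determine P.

Cover-up at x = 5: P = 1/(5 + 7) = 1/12


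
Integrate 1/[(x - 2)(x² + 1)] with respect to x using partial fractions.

Cover-up at x=2: P = 1/(2²+1) = 1/5. Coeff matching: Q = -1/5, R = -2/5. Decomposition: (1/5)/(x - 2) - ((1/5)x + 2/5)/(x² + 1). Integrate: linear → ln, quadratic → (1/2)ln + arctan: (1/5) ln|(x - 2)| - (1/10) ln(x² + 1) - (2/5) arctan(x) + C


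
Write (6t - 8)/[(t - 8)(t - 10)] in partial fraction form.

At t=8: α = (6·8 - 8)/(8 - 10) = -20. At t=10: β = (6·10 - 8)/(10 - 8) = 26
Result: -20/(t - 8) + 26/(t - 10)


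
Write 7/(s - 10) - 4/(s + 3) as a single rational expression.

Common denominator (s - 10)(s + 3). Numerator: 7(s + 3) - 4(s - 10) = (7s + 21) - (4s - 40) = 3s + 61
Result: (3s + 61)/[(s - 10)(s + 3)]


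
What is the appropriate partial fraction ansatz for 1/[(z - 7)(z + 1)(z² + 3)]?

Two linear + quadratic: A/(z - 7) + B/(z + 1) + (Cz + D)/(z² + 3)


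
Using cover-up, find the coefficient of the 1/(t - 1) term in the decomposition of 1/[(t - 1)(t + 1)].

Cover (t - 1), set t=1: 1/((t + 1) at t=1) = 1/(2) = 1/2


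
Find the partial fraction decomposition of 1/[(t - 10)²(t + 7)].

Cover-up at t=-7: C = 1/(-7 - 10)² = 1/289. Cover-up at t=10: B = 1/(10 + 7) = 1/17. Comparing t² coeff: A = -C = -1/289
Result: (-1/289)/(t - 10) + (1/17)/(t - 10)² + (1/289)/(t + 7)


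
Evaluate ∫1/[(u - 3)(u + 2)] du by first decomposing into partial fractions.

Decompose: 1/[(u - 3)(u + 2)] = (1/5)/(u - 3) - (1/5)/(u + 2). Integrate each term: (1/5) ln|(u - 3)| - (1/5) ln|(u + 2)| + C


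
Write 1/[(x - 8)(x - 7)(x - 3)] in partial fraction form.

Using cover-up method: α = 1/5, β = -1/4, γ = 1/20
Result: (1/5)/(x - 8) - (1/4)/(x - 7) + (1/20)/(x - 3)


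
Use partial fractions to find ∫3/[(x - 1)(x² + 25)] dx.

Cover-up at x=1: A = 3/(1²+25) = 3/26. Coeff matching: B = -3/26, C = -3/26. Decomposition: (3/26)/(x - 1) - ((3/26)x + 3/26)/(x² + 25). Integrate: linear → ln, quadratic → (1/2)ln + arctan: (3/26) ln|(x - 1)| - (3/52) ln(x² + 25) - (3/130) arctan(x/5) + C


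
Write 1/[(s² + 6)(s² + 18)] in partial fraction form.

Coefficient matching gives A = C = 0, B = 1/(18-6) = 1/12, D = -B = -1/12
Result: (1/12)/(s² + 6) - (1/12)/(s² + 18)


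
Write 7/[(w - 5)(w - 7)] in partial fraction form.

7/(w - 5)(w - 7) = A/(w - 5) + B/(w - 7). A = 7/(5 - 7) = -7/2, B = 7/(7 - 5) = 7/2
Result: (-7/2)/(w - 5) + (7/2)/(w - 7)


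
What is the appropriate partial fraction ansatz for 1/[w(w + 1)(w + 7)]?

Three distinct linear factors: P/w + Q/(w + 1) + R/(w + 7)


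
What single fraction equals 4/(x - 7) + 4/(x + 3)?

Common denominator (x - 7)(x + 3). Numerator: 4(x + 3) + 4(x - 7) = (4x + 12) + (4x - 28) = 8x - 16
Result: (8x - 16)/[(x - 7)(x + 3)]


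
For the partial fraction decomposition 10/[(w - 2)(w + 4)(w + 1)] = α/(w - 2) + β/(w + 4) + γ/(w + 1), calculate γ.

Cover-up at w = -1: γ = 10/[(-1 - 2)(-1 + 4)] = 10/[(-3)(3)] = -10/9


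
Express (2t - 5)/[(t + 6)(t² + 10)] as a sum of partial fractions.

At t=-6: P = (2·(-6) - 5)/((-6)² + 10) = -17/46. Q = -P = 17/46, R = 2 - (-6)·P = -5/23
Result: (-17/46)/(t + 6) + ((17/46)t - 5/23)/(t² + 10)


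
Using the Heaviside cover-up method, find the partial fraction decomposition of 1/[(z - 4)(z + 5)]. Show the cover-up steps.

Cover (z - 4): set z=4, get α = 1/(4 + 5) = 1/9. Cover (z + 5): set z=-5, get β = 1/(-5 - 4) = -1/9.
Result: (1/9)/(z - 4) - (1/9)/(z + 5)


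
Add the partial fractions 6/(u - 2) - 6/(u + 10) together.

Common denominator (u - 2)(u + 10). Numerator: 6(u + 10) - 6(u - 2) = (6u + 60) - (6u - 12) = 72
Result: (72)/[(u - 2)(u + 10)]


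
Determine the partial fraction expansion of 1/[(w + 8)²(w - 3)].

Cover-up at w=3: R = 1/(3 + 8)² = 1/121. Cover-up at w=-8: Q = 1/(-8 - 3) = -1/11. Comparing w² coeff: P = -R = -1/121
Result: (-1/121)/(w + 8) - (1/11)/(w + 8)² + (1/121)/(w - 3)


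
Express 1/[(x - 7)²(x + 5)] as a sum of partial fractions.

Cover-up at x=-5: C = 1/(-5 - 7)² = 1/144. Cover-up at x=7: B = 1/(7 + 5) = 1/12. Comparing x² coeff: A = -C = -1/144
Result: (-1/144)/(x - 7) + (1/12)/(x - 7)² + (1/144)/(x + 5)


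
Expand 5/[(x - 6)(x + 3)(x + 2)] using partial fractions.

Using cover-up method: A = 5/72, B = 5/9, C = -5/8
Result: (5/72)/(x - 6) + (5/9)/(x + 3) - (5/8)/(x + 2)


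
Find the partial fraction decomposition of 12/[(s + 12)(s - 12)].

12/(s + 12)(s - 12) = α/(s + 12) + β/(s - 12). α = 12/(-12 - 12) = -1/2, β = 12/(12 + 12) = 1/2
Result: (-1/2)/(s + 12) + (1/2)/(s - 12)


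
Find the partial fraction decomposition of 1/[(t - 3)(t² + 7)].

Cover-up at t = 3: A = 1/(3² + 7) = 1/16. Then B = -A = -1/16, C = -A·(0 + 3) = -3/16
Result: (1/16)/(t - 3) - ((1/16)t + 3/16)/(t² + 7)


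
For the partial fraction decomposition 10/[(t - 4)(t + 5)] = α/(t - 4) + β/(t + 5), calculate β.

Cover-up at t = -5: β = 10/(-5 - 4) = -10/9


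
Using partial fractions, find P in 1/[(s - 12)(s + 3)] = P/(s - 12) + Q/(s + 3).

Cover-up at s = 12: P = 1/(12 + 3) = 1/15


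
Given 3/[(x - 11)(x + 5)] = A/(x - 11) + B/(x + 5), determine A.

Cover-up at x = 11: A = 3/(11 + 5) = 3/16


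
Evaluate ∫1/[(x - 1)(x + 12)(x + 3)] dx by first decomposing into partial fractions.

Cover-up: A = 1/52, B = 1/117, C = -1/36. Decomposition: (1/52)/(x - 1) + (1/117)/(x + 12) - (1/36)/(x + 3). Integrate each term: (1/52) ln|(x - 1)| + (1/117) ln|(x + 12)| - (1/36) ln|(x + 3)| + C


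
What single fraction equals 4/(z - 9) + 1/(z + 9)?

Common denominator (z - 9)(z + 9). Numerator: 4(z + 9) + 1(z - 9) = (4z + 36) + (z - 9) = 5z + 27
Result: (5z + 27)/[(z - 9)(z + 9)]


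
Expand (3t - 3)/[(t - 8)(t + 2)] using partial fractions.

At t=8: A = (3·8 - 3)/(8 + 2) = 21/10. At t=-2: B = (3·(-2) - 3)/(-2 - 8) = 9/10
Result: (21/10)/(t - 8) + (9/10)/(t + 2)


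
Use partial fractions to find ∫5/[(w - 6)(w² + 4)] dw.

Cover-up at w=6: P = 5/(6²+4) = 1/8. Coeff matching: Q = -1/8, R = -3/4. Decomposition: (1/8)/(w - 6) - ((1/8)w + 3/4)/(w² + 4). Integrate: linear → ln, quadratic → (1/2)ln + arctan: (1/8) ln|(w - 6)| - (1/16) ln(w² + 4) - (3/8) arctan(w/2) + C


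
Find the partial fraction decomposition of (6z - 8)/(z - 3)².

(6z - 8) = A(z - 3) + B. At z = 3: B = 6·3 - 8 = 10. Coeff of z: A = 6
Result: 6/(z - 3) + 10/(z - 3)²


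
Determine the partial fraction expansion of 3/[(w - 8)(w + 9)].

3/(w - 8)(w + 9) = P/(w - 8) + Q/(w + 9). P = 3/(8 + 9) = 3/17, Q = 3/(-9 - 8) = -3/17
Result: (3/17)/(w - 8) - (3/17)/(w + 9)


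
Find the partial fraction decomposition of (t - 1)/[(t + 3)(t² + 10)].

At t=-3: P = (1·(-3) - 1)/((-3)² + 10) = -4/19. Q = -P = 4/19, R = 1 - (-3)·P = 7/19
Result: (-4/19)/(t + 3) + ((4/19)t + 7/19)/(t² + 10)
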